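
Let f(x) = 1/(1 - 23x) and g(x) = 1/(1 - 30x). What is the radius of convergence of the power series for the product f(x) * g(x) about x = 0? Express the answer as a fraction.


The radius of 1/(1 - 23x) is 1/23 (nearest singularity at x = 1/23), and the radius of 1/(1 - 30x) is 1/30.
The product f(x)*g(x) = 1/((1 - 23x)(1 - 30x)) has singularities at both 1/23 and 1/30, so its radius of convergence is the distance to the nearest one:
min(1/23, 1/30) = 1/30.

1/30


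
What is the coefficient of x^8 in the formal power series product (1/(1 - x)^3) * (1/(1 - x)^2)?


Combine the factors: (1/(1 - x)^3) * (1/(1 - x)^2) = 1/(1 - x)^5.
Then use 1/(1 - x)^r = sum_{k>=0} C(k + r - 1, r - 1) x^k with r = 5 and k = 8:
C(12, 4) = 495.

495


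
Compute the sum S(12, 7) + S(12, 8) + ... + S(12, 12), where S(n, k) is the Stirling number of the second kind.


By definition, S(n, k) counts partitions of an n-set into exactly k nonempty blocks.
Computing row n = 12 for k = 7..12:
S(12, k): 627396, 159027, 22275, 1705, 66, 1
Sum = 810470.

810470


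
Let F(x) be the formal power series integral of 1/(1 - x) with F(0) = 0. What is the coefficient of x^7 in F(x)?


1/(1 - x) = sum_{k>=0} x^k. Integrating termwise and using F(0) = 0 gives
F(x) = sum_{k>=0} x^(k+1) / (k+1) = sum_{m>=1} x^m / m = -ln(1 - x).
So the coefficient of x^7 is 1/7 = 1/7.

1/7


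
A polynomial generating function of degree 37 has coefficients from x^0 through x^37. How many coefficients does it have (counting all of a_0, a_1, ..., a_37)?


A polynomial of degree 37 takes the form a_0 + a_1 x + ... + a_37 x^37.
The number of coefficients is 37 + 1 = 38.

38


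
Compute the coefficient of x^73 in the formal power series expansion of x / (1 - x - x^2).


Let f(x) = sum_{k>=0} a_k x^k. Multiplying f(x) * (1 - x - x^2) = x and matching coefficients gives a_0 = 0, a_1 = 1, and a_k = a_{k-1} + a_{k-2} for k >= 2. These are the Fibonacci numbers F_k.
Iterating from F_0 = 0, F_1 = 1:
F_0=0, F_1=1, F_2=1, F_3=2, F_4=3, F_5=5, F_6=8, F_7=13, F_8=21, F_9=34, ...
F_73 = 806515533049393.

806515533049393


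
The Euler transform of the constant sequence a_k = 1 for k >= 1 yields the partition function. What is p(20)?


The Euler transform converts the sequence a_k = 1 into the number of integer partitions.
Using the recurrence or dynamic programming:
p(20) = 627

627


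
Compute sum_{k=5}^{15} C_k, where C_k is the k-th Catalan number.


C_5 through C_15: 42, 132, 429, 1430, 4862, 16796, 58786, 208012, 742900, 2674440, 9694845
Sum = 42 + 132 + 429 + 1430 + 4862 + 16796 + 58786 + 208012 + 742900 + 2674440 + 9694845
= 13402674

13402674


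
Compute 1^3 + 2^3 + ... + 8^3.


This power sum has a closed form given by Faulhaber's formula
sum_{k=1}^{m} k^p = (1 / (p + 1)) * sum_{j=0}^{p} C(p + 1, j) B_j m^(p + 1 - j),
but for small m direct computation is fastest:
1 + 8 + 27 + 64 + 125 + 216 + 343 + 512 = 1296.

1296


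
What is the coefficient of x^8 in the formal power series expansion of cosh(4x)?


The Maclaurin series is cosh(t) = sum_{m>=0} t^(2m) / (2m)!, so substituting t = 4x, only even powers of x are nonzero, with coefficient of x^(2m) equal to 4^(2m) / (2m)!.
For x^8 the coefficient is 4^8/8! = 65536/40320 = 512/315.

512/315


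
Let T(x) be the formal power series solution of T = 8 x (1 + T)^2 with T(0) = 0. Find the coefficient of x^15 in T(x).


Apply the Lagrange inversion formula: if T = 8 x * phi(T) with phi(t) = (1 + t)^2, then [x^n] T = 8^n * (1/n) [t^(n-1)] phi(t)^n = 8^n * (1/n) [t^(n-1)] (1 + t)^(2n) = 8^n * (1/n) C(2n, n-1).
Using the identity C(2n, n-1) = C(2n, n) * n / (n+1), the unscaled factor equals C(2n, n) / (n+1) = C_n, the n-th Catalan number.
For n = 15: C_15 = C(30, 15) / 16 = 155117520/16 = 9694845.
With the 8^15 = 35184372088832 factor, the coefficient is 35184372088832 * 9694845 = 341107033823552471040.

341107033823552471040


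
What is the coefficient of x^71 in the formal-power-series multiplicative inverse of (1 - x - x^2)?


Let the inverse be f(x) = sum_{k>=0} a_k x^k. From f(x) * (1 - x - x^2) = 1 and matching coefficients:
 x^0: a_0 = 1.
 x^1: a_1 - a_0 = 0, so a_1 = 1.
 x^k (k >= 2): a_k - a_{k-1} - a_{k-2} = 0, i.e. a_k = a_{k-1} + a_{k-2}.
This is the Fibonacci-type recurrence shifted so that a_0 = a_1 = 1.
Iterating: a_0=1, a_1=1, a_2=2, a_3=3, a_4=5, a_5=8, a_6=13, a_7=21, a_8=34, a_9=55, ...
a_71 = 498454011879264.

498454011879264


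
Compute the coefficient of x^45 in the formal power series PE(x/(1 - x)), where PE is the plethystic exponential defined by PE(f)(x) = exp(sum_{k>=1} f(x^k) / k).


For f(x) = x/(1 - x) we have
sum_{k>=1} f(x^k) / k = sum_{k>=1} (1/k) * x^k / (1 - x^k) = sum_{k, m >= 1} x^(k m) / k,
which after exponentiating simplifies to
PE(x/(1 - x)) = prod_{k>=1} 1 / (1 - x^k).
This is the generating function for the partition function p(n), so the coefficient of x^45 is p(45).
Computing p(45) by dynamic programming over parts 1, 2, ..., 45: p(45) = 89134.

89134


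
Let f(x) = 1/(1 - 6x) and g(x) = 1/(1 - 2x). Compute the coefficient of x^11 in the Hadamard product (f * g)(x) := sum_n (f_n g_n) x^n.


f has coefficients f_k = 6^k and g has coefficients g_k = 2^k, so the Hadamard product has coefficient (f*g)_k = 6^k * 2^k = 12^k.
For k = 11: 12^11 = 743008370688.

743008370688


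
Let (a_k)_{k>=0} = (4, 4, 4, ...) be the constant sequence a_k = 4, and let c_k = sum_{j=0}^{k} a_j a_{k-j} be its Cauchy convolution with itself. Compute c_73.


Since a_j = 4 for all j >= 0, the convolution sum becomes
c_k = sum_{j=0}^{k} 4 * 4 = 16 * (k + 1).
Equivalently, the generating function of (a_k) is 4/(1 - x) and its square is 16/(1 - x)^2 = sum_{k>=0} 16(k + 1) x^k.
For k = 73: 16 * 74 = 1184.

1184


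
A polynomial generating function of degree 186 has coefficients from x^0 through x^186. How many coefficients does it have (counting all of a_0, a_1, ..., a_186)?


A polynomial of degree 186 takes the form a_0 + a_1 x + ... + a_186 x^186.
The number of coefficients is 186 + 1 = 187.

187


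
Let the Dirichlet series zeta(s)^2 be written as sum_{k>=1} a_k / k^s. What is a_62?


The Dirichlet convolution of the constant function 1 with itself gives (1 * 1)(k) = sum_{d | k} 1 = d(k), the number of positive divisors of k.
Since zeta(s) = sum_{k>=1} 1/k^s, we have zeta(s)^2 = sum_{k>=1} d(k)/k^s, so a_k = d(k).
For k = 62: the divisors are 1, 2, 31, 62.
Count = 4.

4


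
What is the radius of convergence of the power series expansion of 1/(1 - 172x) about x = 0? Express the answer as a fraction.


Expanding 1/(1 - 172x) = sum_{k>=0} 172^k x^k, the series converges when |172x| < 1, i.e., |x| < 1/172.
So the radius of convergence is 1/172 = 1/172.

1/172


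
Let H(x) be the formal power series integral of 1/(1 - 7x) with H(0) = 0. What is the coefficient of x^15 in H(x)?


1/(1 - 7x) = sum_{k>=0} 7^k x^k. Integrating termwise with H(0) = 0:
H(x) = sum_{k>=0} 7^k x^(k+1) / (k+1) = sum_{m>=1} 7^(m-1) x^m / m.
For m = 15: 7^14/15 = 678223072849/15 = 678223072849/15.

678223072849/15


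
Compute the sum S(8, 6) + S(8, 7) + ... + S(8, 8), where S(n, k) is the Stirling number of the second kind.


By definition, S(n, k) counts partitions of an n-set into exactly k nonempty blocks.
Computing row n = 8 for k = 6..8:
S(8, k): 266, 28, 1
Sum = 295.

295


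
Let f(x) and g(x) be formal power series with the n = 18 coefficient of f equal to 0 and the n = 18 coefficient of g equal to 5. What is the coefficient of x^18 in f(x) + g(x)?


Addition of formal power series is termwise.
The coefficient of x^18 in f + g = 0 + 5
= 5

5


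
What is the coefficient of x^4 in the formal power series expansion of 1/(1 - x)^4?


The negative binomial / multiset identity is
1/(1 - x)^r = sum_{k>=0} C(k + r - 1, r - 1) x^k.
Here r = 4 and k = 4, so the coefficient is
C(4 + 3, 3) = C(7, 3)
= 35

35


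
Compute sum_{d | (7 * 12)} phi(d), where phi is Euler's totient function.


First, 7 * 12 = 84. One classical identity is sum_{d | n} phi(d) = n (each k in [1, n] has a unique gcd with n, and among the k's with gcd(k, n) = n/d there are phi(d) of them). So the sum equals 84. We also verify directly:
Divisors of 84: 1, 2, 3, 4, 6, 7, 12, 14, 21, 28, 42, 84.
phi values: 1, 1, 2, 2, 2, 6, 4, 6, 12, 12, 12, 24.
Sum = 84.

84


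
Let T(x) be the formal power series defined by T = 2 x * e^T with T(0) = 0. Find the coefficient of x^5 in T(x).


Apply the Lagrange inversion formula: if T = 2 x * phi(T) with phi(t) = e^t, then
[x^n] T = 2^n * (1/n) [t^(n-1)] phi(t)^n = 2^n * (1/n) [t^(n-1)] e^(n t) = 2^n * (1/n) * n^(n-1) / (n-1)! = 2^n * n^(n-1) / n!.
When c = 1 this is the Cayley count of rooted labeled trees on n vertices, divided by n!.
For n = 5: 2^5 * 5^4 / 5! = 32 * 625/120 = 500/3.

500/3


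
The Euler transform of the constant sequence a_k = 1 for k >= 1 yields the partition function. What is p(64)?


The Euler transform converts the sequence a_k = 1 into the number of integer partitions.
Using the recurrence or dynamic programming:
p(64) = 1741630

1741630


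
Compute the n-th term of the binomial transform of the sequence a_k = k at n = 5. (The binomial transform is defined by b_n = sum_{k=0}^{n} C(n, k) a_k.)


With a_k = k, b_n = sum_{k=0}^{n} C(n, k) k. Using k * C(n, k) = n * C(n-1, k-1) gives b_n = n * sum_{k>=1} C(n-1, k-1) = n * 2^(n-1).
For n = 5: 5 * 2^4 = 5 * 16 = 80.

80


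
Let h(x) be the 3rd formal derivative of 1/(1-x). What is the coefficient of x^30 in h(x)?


Differentiating 3 times: d^3/dx^3 [1/(1-x)] = 3!/(1-x)^4.
The expansion 1/(1-x)^4 = sum_{k>=0} C(k+3, 3) x^k, so the coefficient of x^n in 3!/(1-x)^4 is 3! * C(n+3, 3).
For n = 30: 6 * C(33, 3) = 6 * 5456 = 32736

32736


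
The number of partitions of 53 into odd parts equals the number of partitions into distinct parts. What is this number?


Computing partitions of 53 into odd parts (1, 3, 5, ...):
Using the generating function prod_{k>=0} 1/(1-x^(2k+1)),
the count is 5120

5120


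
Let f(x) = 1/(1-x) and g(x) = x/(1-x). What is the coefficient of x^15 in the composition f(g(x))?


First simplify the composition: f(g(x)) = 1/(1 - x/(1-x)) = (1-x)/((1-x) - x) = (1-x)/(1-2x).
Now extract the coefficient. Write (1-x)/(1-2x) = 1/(1-2x) - x/(1-2x).
The coefficient of x^n in 1/(1-2x) is 2^n, and in x/(1-2x) is 2^(n-1) (for n >= 1).
So the coefficient of x^15 is 2^15 - 2^14 = 32768 - 16384 = 16384.

16384


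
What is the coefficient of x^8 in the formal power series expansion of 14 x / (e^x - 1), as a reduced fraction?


The exponential generating function for Bernoulli numbers is
x / (e^x - 1) = sum_{k>=0} B_k x^k / k!.
So the coefficient of x^8 in 14 x / (e^x - 1) is 14 B_8 / 8!.
Computing: B_8 = -1/30, 8! = 40320, giving
14 * -1/30 / 40320 = -1/86400.

-1/86400


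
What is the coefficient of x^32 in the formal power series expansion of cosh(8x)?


The Maclaurin series is cosh(t) = sum_{m>=0} t^(2m) / (2m)!, so substituting t = 8x, only even powers of x are nonzero, with coefficient of x^(2m) equal to 8^(2m) / (2m)!.
For x^32 the coefficient is 8^32/32! = 79228162514264337593543950336/263130836933693530167218012160000000 = 36893488147419103232/122529844256906551386796875.

36893488147419103232/122529844256906551386796875


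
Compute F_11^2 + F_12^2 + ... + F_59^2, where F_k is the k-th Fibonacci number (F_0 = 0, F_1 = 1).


There is a standard identity sum_{k=0}^{N} F_k^2 = F_N * F_{N+1} (proved inductively from the telescoping relation F_k^2 = F_k F_{k+1} - F_{k-1} F_k). Then
sum_{k=11}^{59} F_k^2 = F_59 F_60 - F_10 F_11.
Computing: F_59 = 956722026041, F_60 = 1548008755920, F_10 = 55, F_11 = 89.
Sum = 956722026041 * 1548008755920 - 55 * 89 = 1481014073292990252907825.

1481014073292990252907825


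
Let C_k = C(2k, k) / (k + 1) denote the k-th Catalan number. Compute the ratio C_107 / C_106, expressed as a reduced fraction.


Using C_k = (2k)! / (k! (k+1)!), the ratio C_{k+1}/C_k simplifies to
C_{k+1}/C_k = [(2k+2)! / ((k+1)! (k+2)!)] * [k! (k+1)! / (2k)!]
 = (2k+2)(2k+1) / ((k+1)(k+2)) = 2(2k+1) / (k+2).
For k = 106: 2(2*106 + 1) / (106 + 2) = 426/108 = 71/18.

71/18


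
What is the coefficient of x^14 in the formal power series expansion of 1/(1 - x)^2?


The expansion 1/(1 - x)^r = sum_{k>=0} C(k + r - 1, r - 1) x^k follows from the multiset / negative-binomial theorem (or from repeated differentiation of the geometric series).
For r = 2 and k = 14:
C(15, 1) = 1307674368000 / (1 * 87178291200) = 15.

15


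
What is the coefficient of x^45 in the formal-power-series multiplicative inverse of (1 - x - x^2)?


Let the inverse be f(x) = sum_{k>=0} a_k x^k. From f(x) * (1 - x - x^2) = 1 and matching coefficients:
 x^0: a_0 = 1.
 x^1: a_1 - a_0 = 0, so a_1 = 1.
 x^k (k >= 2): a_k - a_{k-1} - a_{k-2} = 0, i.e. a_k = a_{k-1} + a_{k-2}.
This is the Fibonacci-type recurrence shifted so that a_0 = a_1 = 1.
Iterating: a_0=1, a_1=1, a_2=2, a_3=3, a_4=5, a_5=8, a_6=13, a_7=21, a_8=34, a_9=55, ...
a_45 = 1836311903.

1836311903


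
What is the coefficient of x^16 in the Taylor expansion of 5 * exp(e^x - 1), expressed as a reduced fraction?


exp(e^x - 1) = sum_{k>=0} Bell_k x^k / k!, where Bell_k is the k-th Bell number.
So the coefficient of x^16 is 5 * Bell_16 / 16!.
Computing: Bell_16 = 10480142147 and 16! = 20922789888000, giving
5 * 10480142147/20922789888000 = 10480142147/4184557977600.

10480142147/4184557977600


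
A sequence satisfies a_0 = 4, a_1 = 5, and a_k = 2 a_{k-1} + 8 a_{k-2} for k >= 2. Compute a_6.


The characteristic equation is t^2 - 2 t - 8 = 0, with roots r_1 = 4 and r_2 = -2 (so c_1 = r_1 + r_2, c_2 = -r_1 r_2 as required).
One can use the closed form a_n = A r_1^n + B r_2^n, but direct iteration is more reliable:
a_0 = 4, a_1 = 5, a_2 = 42, a_3 = 124, a_4 = 584, a_5 = 2160, a_6 = 8992.
So a_6 = 8992.

8992


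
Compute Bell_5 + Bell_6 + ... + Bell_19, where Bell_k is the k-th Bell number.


Recall Bell_k counts set partitions of a k-set (with Bell_0 = 1 by convention).
Bell_5 through Bell_19: 52, 203, 877, 4140, 21147, 115975, 678570, 4213597, 27644437, 190899322, 1382958545, 10480142147, 82864869804, 682076806159, 5832742205057
Sum = 52 + 203 + 877 + 4140 + 21147 + 115975 + 678570 + 4213597 + 27644437 + 190899322 + 1382958545 + 10480142147 + 82864869804 + 682076806159 + 5832742205057 = 6609770560032.

6609770560032


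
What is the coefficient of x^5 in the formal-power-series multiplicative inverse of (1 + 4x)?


The inverse is 1/(1 + 4x). Apply the geometric identity 1/(1 - y) = sum_{k>=0} y^k with y = -4x:
1/(1 + 4x) = sum_{k>=0} (-4)^k x^k.
So the coefficient of x^5 is (-4)^5 = -1024.

-1024


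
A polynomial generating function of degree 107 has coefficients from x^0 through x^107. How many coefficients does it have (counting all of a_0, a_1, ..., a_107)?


A polynomial of degree 107 takes the form a_0 + a_1 x + ... + a_107 x^107.
The number of coefficients is 107 + 1 = 108.

108


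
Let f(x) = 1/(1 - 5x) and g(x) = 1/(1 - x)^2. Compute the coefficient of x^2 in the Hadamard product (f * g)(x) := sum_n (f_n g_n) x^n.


f has coefficients f_k = 5^k. For g = 1/(1 - x)^2 the coefficient is g_k = C(k + 1, 1) = k + 1. The Hadamard coefficient is (f * g)_k = 5^k * (k + 1).
For k = 2: 5^2 * 3 = 25 * 3 = 75.

75


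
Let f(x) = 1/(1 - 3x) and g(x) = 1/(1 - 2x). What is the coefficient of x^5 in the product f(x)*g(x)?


The coefficient of x^n in f*g is the Cauchy product: sum_{k=0}^{n} a^k * b^(n-k).
With a=3, b=2, n=5:
sum_{k=0}^{5} 3^k * 2^(5-k)
= 665

665


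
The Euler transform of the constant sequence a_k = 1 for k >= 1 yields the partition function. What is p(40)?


The Euler transform converts the sequence a_k = 1 into the number of integer partitions.
Using the recurrence or dynamic programming:
p(40) = 37338

37338


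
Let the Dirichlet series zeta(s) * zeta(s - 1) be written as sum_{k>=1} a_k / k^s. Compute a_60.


Convolution gives a_k = sum_{d | k} d * 1 = sum_{d | k} d = sigma(k), the sum of positive divisors of k.
For k = 60, the divisors are 1, 2, 3, 4, 5, 6, 10, 12, 15, 20, 30, 60, so
sigma(60) = 1 + 2 + 3 + 4 + 5 + 6 + 10 + 12 + 15 + 20 + 30 + 60 = 168.

168


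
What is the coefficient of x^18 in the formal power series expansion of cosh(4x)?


The Maclaurin series is cosh(t) = sum_{m>=0} t^(2m) / (2m)!, so substituting t = 4x, only even powers of x are nonzero, with coefficient of x^(2m) equal to 4^(2m) / (2m)!.
For x^18 the coefficient is 4^18/18! = 68719476736/6402373705728000 = 1048576/97692469875.

1048576/97692469875


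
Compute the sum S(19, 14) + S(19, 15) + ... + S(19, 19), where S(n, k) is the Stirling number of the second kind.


By definition, S(n, k) counts partitions of an n-set into exactly k nonempty blocks.
Computing row n = 19 for k = 14..19:
S(19, k): 243577530, 13916778, 527136, 12597, 171, 1
Sum = 258034213.

258034213


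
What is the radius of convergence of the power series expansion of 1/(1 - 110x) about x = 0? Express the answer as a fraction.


Expanding 1/(1 - 110x) = sum_{k>=0} 110^k x^k, the series converges when |110x| < 1, i.e., |x| < 1/110.
So the radius of convergence is 1/110 = 1/110.

1/110


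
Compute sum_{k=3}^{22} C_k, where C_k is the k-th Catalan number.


C_3 through C_22: 5, 14, 42, 132, 429, 1430, 4862, 16796, 58786, 208012, 742900, 2674440, 9694845, 35357670, 129644790, 477638700, 1767263190, 6564120420, 24466267020, 91482563640
Sum = 5 + 14 + 42 + 132 + 429 + 1430 + 4862 + 16796 + 58786 + 208012 + 742900 + 2674440 + 9694845 + 35357670 + 129644790 + 477638700 + 1767263190 + 6564120420 + 24466267020 + 91482563640
= 124936258123

124936258123


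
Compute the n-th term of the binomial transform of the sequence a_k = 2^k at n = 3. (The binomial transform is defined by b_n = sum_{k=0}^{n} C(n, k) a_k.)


With a_k = 2^k, b_n = sum_{k=0}^{n} C(n, k) 2^k = (1 + 2)^n by the binomial theorem.
For n = 3: (1 + 2)^3 = 3^3 = 27.

27


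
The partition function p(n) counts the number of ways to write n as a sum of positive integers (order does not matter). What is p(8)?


Using the generating function prod_{k>=1} 1/(1-x^k), we compute p(8).
By dynamic programming over parts 1 through 8:
p(8) = 22

22


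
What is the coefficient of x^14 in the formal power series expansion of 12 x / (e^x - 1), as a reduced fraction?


The exponential generating function for Bernoulli numbers is
x / (e^x - 1) = sum_{k>=0} B_k x^k / k!.
So the coefficient of x^14 in 12 x / (e^x - 1) is 12 B_14 / 14!.
Computing: B_14 = 7/6, 14! = 87178291200, giving
12 * 7/6 / 87178291200 = 1/6227020800.

1/6227020800


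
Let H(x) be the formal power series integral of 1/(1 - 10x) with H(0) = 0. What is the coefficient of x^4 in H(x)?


1/(1 - 10x) = sum_{k>=0} 10^k x^k. Integrating termwise with H(0) = 0:
H(x) = sum_{k>=0} 10^k x^(k+1) / (k+1) = sum_{m>=1} 10^(m-1) x^m / m.
For m = 4: 10^3/4 = 1000/4 = 250.

250


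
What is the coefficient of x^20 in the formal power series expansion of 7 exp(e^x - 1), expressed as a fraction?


exp(e^x - 1) is the exponential generating function for the Bell numbers Bell_k: exp(e^x - 1) = sum_{k>=0} Bell_k x^k / k!.
So the coefficient of x^20 in 7 exp(e^x - 1) is 7 Bell_20 / 20!.
Computing: Bell_20 = 51724158235372 and 20! = 2432902008176640000, giving
7 * 51724158235372/2432902008176640000 = 1847291365549/12412765347840000.

1847291365549/12412765347840000


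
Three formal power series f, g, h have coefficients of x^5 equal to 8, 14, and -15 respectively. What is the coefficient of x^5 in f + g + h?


Series addition is componentwise:
8 + 14 + -15
= 7

7


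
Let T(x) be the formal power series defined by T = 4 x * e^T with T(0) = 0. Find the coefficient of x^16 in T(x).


Apply the Lagrange inversion formula: if T = 4 x * phi(T) with phi(t) = e^t, then
[x^n] T = 4^n * (1/n) [t^(n-1)] phi(t)^n = 4^n * (1/n) [t^(n-1)] e^(n t) = 4^n * (1/n) * n^(n-1) / (n-1)! = 4^n * n^(n-1) / n!.
When c = 1 this is the Cayley count of rooted labeled trees on n vertices, divided by n!.
For n = 16: 4^16 * 16^15 / 16! = 4294967296 * 1152921504606846976/20922789888000 = 151115727451828646838272/638512875.

151115727451828646838272/638512875


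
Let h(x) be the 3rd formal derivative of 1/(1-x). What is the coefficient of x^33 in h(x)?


Differentiating 3 times: d^3/dx^3 [1/(1-x)] = 3!/(1-x)^4.
The expansion 1/(1-x)^4 = sum_{k>=0} C(k+3, 3) x^k, so the coefficient of x^n in 3!/(1-x)^4 is 3! * C(n+3, 3).
For n = 33: 6 * C(36, 3) = 6 * 7140 = 42840

42840


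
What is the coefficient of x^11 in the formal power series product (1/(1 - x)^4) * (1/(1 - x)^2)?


Combine the factors: (1/(1 - x)^4) * (1/(1 - x)^2) = 1/(1 - x)^6.
Then use 1/(1 - x)^r = sum_{k>=0} C(k + r - 1, r - 1) x^k with r = 6 and k = 11:
C(16, 5) = 4368.

4368


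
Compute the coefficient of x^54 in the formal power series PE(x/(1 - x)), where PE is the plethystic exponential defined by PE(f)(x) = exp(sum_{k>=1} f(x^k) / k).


For f(x) = x/(1 - x) we have
sum_{k>=1} f(x^k) / k = sum_{k>=1} (1/k) * x^k / (1 - x^k) = sum_{k, m >= 1} x^(k m) / k,
which after exponentiating simplifies to
PE(x/(1 - x)) = prod_{k>=1} 1 / (1 - x^k).
This is the generating function for the partition function p(n), so the coefficient of x^54 is p(54).
Computing p(54) by dynamic programming over parts 1, 2, ..., 54: p(54) = 386155.

386155


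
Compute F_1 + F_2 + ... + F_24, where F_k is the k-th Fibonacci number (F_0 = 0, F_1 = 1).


Use the identity sum_{k=0}^{N} F_k = F_{N+2} - 1 (which follows from F_{k+2} - F_{k+1} = F_k). Then
sum_{k=1}^{24} F_k = (F_{26} - 1) - (F_{2} - 1) = F_{26} - F_{2}.
Computing: F_{26} = 121393, F_{2} = 1, so
Sum = 121393 - 1 = 121392.

121392


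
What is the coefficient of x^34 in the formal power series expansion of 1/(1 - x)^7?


The negative binomial / multiset identity is
1/(1 - x)^r = sum_{k>=0} C(k + r - 1, r - 1) x^k.
Here r = 7 and k = 34, so the coefficient is
C(34 + 6, 6) = C(40, 6)
= 3838380

3838380


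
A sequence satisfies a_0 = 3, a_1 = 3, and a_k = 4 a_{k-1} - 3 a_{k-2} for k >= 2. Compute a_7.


The characteristic equation is t^2 - 4 t + 3 = 0, with roots r_1 = 3 and r_2 = 1 (so c_1 = r_1 + r_2, c_2 = -r_1 r_2 as required).
One can use the closed form a_n = A r_1^n + B r_2^n, but direct iteration is more reliable:
a_0 = 3, a_1 = 3, a_2 = 3, a_3 = 3, a_4 = 3, a_5 = 3, a_6 = 3, a_7 = 3.
So a_7 = 3.

3


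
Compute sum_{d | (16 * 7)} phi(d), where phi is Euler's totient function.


First, 16 * 7 = 112. One classical identity is sum_{d | n} phi(d) = n (each k in [1, n] has a unique gcd with n, and among the k's with gcd(k, n) = n/d there are phi(d) of them). So the sum equals 112. We also verify directly:
Divisors of 112: 1, 2, 4, 7, 8, 14, 16, 28, 56, 112.
phi values: 1, 1, 2, 6, 4, 6, 8, 12, 24, 48.
Sum = 112.

112


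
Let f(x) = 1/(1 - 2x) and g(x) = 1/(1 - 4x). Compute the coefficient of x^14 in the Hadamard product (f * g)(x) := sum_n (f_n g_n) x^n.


f has coefficients f_k = 2^k and g has coefficients g_k = 4^k, so the Hadamard product has coefficient (f*g)_k = 2^k * 4^k = 8^k.
For k = 14: 8^14 = 4398046511104.

4398046511104


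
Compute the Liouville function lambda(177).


The Liouville function is lambda(k) = (-1)^Omega(k), where Omega(k) counts the prime factors of k with multiplicity.
Factoring: 177 = 3 * 59, so Omega(177) = 2.
lambda(177) = (-1)^2 = 1.

1


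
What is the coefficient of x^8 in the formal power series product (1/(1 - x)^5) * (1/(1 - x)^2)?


Combine the factors: (1/(1 - x)^5) * (1/(1 - x)^2) = 1/(1 - x)^7.
Then use 1/(1 - x)^r = sum_{k>=0} C(k + r - 1, r - 1) x^k with r = 7 and k = 8:
C(14, 6) = 3003.

3003


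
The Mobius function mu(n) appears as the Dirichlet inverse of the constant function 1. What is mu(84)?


84 has a squared prime factor, so mu(84) = 0.
Factorization reveals a repeated prime.

0


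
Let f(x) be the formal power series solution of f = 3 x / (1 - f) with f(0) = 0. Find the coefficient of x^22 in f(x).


Apply Lagrange inversion: f = 3 x * phi(f) with phi(t) = 1/(1 - t), so
[x^n] f = 3^n * (1/n) [t^(n-1)] phi(t)^n = 3^n * (1/n) [t^(n-1)] (1 - t)^(-n) = 3^n * (1/n) C(2n - 2, n - 1) = 3^n * C_{n-1}.
For n = 22: C_21 = C(42, 21) / 22 = 538257874440/22 = 24466267020.
With the 3^22 = 31381059609 factor, the coefficient is 31381059609 * 24466267020 = 767777383764330795180.

767777383764330795180


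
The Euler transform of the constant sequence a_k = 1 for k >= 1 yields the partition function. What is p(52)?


The Euler transform converts the sequence a_k = 1 into the number of integer partitions.
Using the recurrence or dynamic programming:
p(52) = 281589

281589


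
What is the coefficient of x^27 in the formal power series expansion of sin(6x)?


The Maclaurin series is sin(t) = sum_{k>=0} (-1)^k t^(2k+1) / (2k+1)!, so substituting t = 6x, only odd powers of x are nonzero, with coefficient of x^(2k+1) equal to (-1)^k 6^(2k+1) / (2k+1)!.
Write 27 = 2*13 + 1, giving the coefficient (-1)^13 * 6^27 / 27! = -1023490369077469249536/10888869450418352160768000000 = -76527504/814172781296875.

-76527504/814172781296875


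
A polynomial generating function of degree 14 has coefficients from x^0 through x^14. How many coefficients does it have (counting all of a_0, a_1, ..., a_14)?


A polynomial of degree 14 takes the form a_0 + a_1 x + ... + a_14 x^14.
The number of coefficients is 14 + 1 = 15.

15


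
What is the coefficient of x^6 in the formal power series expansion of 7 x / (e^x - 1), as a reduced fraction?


The exponential generating function for Bernoulli numbers is
x / (e^x - 1) = sum_{k>=0} B_k x^k / k!.
So the coefficient of x^6 in 7 x / (e^x - 1) is 7 B_6 / 6!.
Computing: B_6 = 1/42, 6! = 720, giving
7 * 1/42 / 720 = 1/4320.

1/4320


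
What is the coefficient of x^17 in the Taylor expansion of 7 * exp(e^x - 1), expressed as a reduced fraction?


exp(e^x - 1) = sum_{k>=0} Bell_k x^k / k!, where Bell_k is the k-th Bell number.
So the coefficient of x^17 is 7 * Bell_17 / 17!.
Computing: Bell_17 = 82864869804 and 17! = 355687428096000, giving
7 * 82864869804/355687428096000 = 255755771/156828672000.

255755771/156828672000


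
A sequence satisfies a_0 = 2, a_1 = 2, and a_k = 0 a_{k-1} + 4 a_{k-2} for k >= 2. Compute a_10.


The characteristic equation is t^2 - 0 t - 4 = 0, with roots r_1 = 2 and r_2 = -2 (so c_1 = r_1 + r_2, c_2 = -r_1 r_2 as required).
One can use the closed form a_n = A r_1^n + B r_2^n, but direct iteration is more reliable:
a_0 = 2, a_1 = 2, a_2 = 8, a_3 = 8, a_4 = 32, a_5 = 32, a_6 = 128, a_7 = 128, a_8 = 512, a_9 = 512, a_10 = 2048.
So a_10 = 2048.

2048


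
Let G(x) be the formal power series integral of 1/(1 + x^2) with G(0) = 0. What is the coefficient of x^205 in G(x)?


1/(1 + x^2) = sum_{j>=0} (-1)^j x^(2j). Integrating termwise with G(0) = 0:
G(x) = sum_{j>=0} (-1)^j x^(2j+1) / (2j+1) = arctan(x).
Only odd powers are nonzero. For x^205 write 205 = 2*102 + 1, giving
(-1)^102 / 205 = 1/205 = 1/205.

1/205


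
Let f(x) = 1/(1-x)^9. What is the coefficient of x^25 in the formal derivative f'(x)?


Differentiate: d/dx [ 1/(1-x)^r ] = r / (1-x)^(r+1).
Here r = 9, so f'(x) = 9 / (1-x)^10.
The expansion of 1/(1-x)^(r+1) has coefficient of x^n equal to C(n+r, r).
So the coefficient of x^25 in f'(x) is
9 * C(34, 9) = 9 * 52451256 = 472061304

472061304


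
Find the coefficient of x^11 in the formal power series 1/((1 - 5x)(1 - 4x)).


By partial fractions or Cauchy convolution:
The coefficient equals sum_{k=0}^{11} 5^k * 4^(11-k).
= 227363409

227363409


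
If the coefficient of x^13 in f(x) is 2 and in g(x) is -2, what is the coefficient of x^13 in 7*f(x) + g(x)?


Scalar multiplication scales coefficients: 7 * 2 = 14.
Then add the g coefficient: 14 + -2
= 12

12


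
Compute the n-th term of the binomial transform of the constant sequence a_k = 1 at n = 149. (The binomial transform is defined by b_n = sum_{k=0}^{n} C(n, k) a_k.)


With a_k = 1 for all k, b_n = sum_{k=0}^{n} C(n, k) = 2^n by the binomial theorem.
For n = 149: 2^149 = 713623846352979940529142984724747568191373312.

713623846352979940529142984724747568191373312


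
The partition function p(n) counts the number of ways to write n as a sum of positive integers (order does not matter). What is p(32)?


Using the generating function prod_{k>=1} 1/(1-x^k), we compute p(32).
By dynamic programming over parts 1 through 32:
p(32) = 8349

8349


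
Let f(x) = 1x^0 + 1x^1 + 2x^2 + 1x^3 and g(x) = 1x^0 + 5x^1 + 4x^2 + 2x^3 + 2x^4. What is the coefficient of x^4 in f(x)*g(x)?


Cauchy product at x^4:
1*2 + 1*2 + 2*4 + 1*5
= 17

17


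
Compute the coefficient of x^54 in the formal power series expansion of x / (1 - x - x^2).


Let f(x) = sum_{k>=0} a_k x^k. Multiplying f(x) * (1 - x - x^2) = x and matching coefficients gives a_0 = 0, a_1 = 1, and a_k = a_{k-1} + a_{k-2} for k >= 2. These are the Fibonacci numbers F_k.
Iterating from F_0 = 0, F_1 = 1:
F_0=0, F_1=1, F_2=1, F_3=2, F_4=3, F_5=5, F_6=8, F_7=13, F_8=21, F_9=34, ...
F_54 = 86267571272.

86267571272


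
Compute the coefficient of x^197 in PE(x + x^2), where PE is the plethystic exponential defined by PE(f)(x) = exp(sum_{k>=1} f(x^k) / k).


With f(x) = x + x^2, the exponent is sum_{k>=1} (x^k + x^(2k)) / k = -ln(1 - x) - ln(1 - x^2). Exponentiating:
PE(x + x^2) = 1 / ((1 - x)(1 - x^2)).
This is the generating function for partitions of n into parts of size 1 or 2. The number of 2's can be any j in 0..98, and the rest are 1's, so
[x^197] = floor(197/2) + 1 = 99.

99


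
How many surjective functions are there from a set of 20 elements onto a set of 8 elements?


By inclusion-exclusion on which target elements are missed, the number of surjections from an n-set onto a k-set is
surj(n, k) = sum_{j=0}^{k} (-1)^j C(k, j) (k - j)^n.
Equivalently surj(n, k) = k! * S(n, k), where S(n, k) is the Stirling number of the second kind.
For n = 20, k = 8:
S(20, 8) = 15170932662679, so
surj = 8! * 15170932662679 = 40320 * 15170932662679 = 611692004959217280.

611692004959217280


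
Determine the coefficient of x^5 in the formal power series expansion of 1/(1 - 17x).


The geometric series identity gives 1/(1 - c x) = sum_{k>=0} c^k x^k, so the coefficient of x^k is c^k.
Here c = 17 and k = 5.
Computing: 17^5 = 1419857

1419857


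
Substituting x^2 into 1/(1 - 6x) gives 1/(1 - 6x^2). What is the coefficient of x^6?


The coefficient of x^(2m) in 1/(1 - 6x^2) is 6^m.
With n = 6 = 2*3, the coefficient is 6^3 = 216.

216


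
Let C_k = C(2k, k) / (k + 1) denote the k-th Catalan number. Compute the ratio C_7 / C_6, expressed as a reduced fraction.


Using C_k = (2k)! / (k! (k+1)!), the ratio C_{k+1}/C_k simplifies to
C_{k+1}/C_k = [(2k+2)! / ((k+1)! (k+2)!)] * [k! (k+1)! / (2k)!]
 = (2k+2)(2k+1) / ((k+1)(k+2)) = 2(2k+1) / (k+2).
For k = 6: 2(2*6 + 1) / (6 + 2) = 26/8 = 13/4.

13/4


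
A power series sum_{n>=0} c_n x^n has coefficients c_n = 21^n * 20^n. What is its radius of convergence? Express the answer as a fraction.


By the root test (Cauchy-Hadamard), the radius is R = 1 / limsup_n |c_n|^(1/n).
Here |c_n|^(1/n) = (21^n * 20^n)^(1/n) = 21 * 20 = 420 for all n.
So R = 1/420 = 1/420.

1/420


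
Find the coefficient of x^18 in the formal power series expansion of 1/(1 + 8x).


Write 1/(1 + c x) = 1/(1 - (-c) x) and apply the geometric-series identity
1/(1 - y) = sum_{k>=0} y^k to get 1/(1 + c x) = sum_{k>=0} (-c)^k x^k.
So the coefficient of x^k is (-c)^k = (-1)^k * c^k.
Here c = 8 and k = 18:
(-8)^18 = 1 * 18014398509481984 = 18014398509481984

18014398509481984


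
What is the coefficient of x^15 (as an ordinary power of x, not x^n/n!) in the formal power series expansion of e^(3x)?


The exponential series is e^y = sum_{k>=0} y^k / k!. Substituting y = 3x gives
e^(3x) = sum_{k>=0} 3^k x^k / k!.
So the coefficient of x^n is a^n/n! with a = 3, n = 15:
3^15 / 15! = 14348907/1307674368000 = 19683/1793792000

19683/1793792000


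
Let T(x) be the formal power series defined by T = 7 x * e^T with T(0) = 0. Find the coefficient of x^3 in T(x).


Apply the Lagrange inversion formula: if T = 7 x * phi(T) with phi(t) = e^t, then
[x^n] T = 7^n * (1/n) [t^(n-1)] phi(t)^n = 7^n * (1/n) [t^(n-1)] e^(n t) = 7^n * (1/n) * n^(n-1) / (n-1)! = 7^n * n^(n-1) / n!.
When c = 1 this is the Cayley count of rooted labeled trees on n vertices, divided by n!.
For n = 3: 7^3 * 3^2 / 3! = 343 * 9/6 = 1029/2.

1029/2


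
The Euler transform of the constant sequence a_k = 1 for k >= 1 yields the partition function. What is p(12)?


The Euler transform converts the sequence a_k = 1 into the number of integer partitions.
Using the recurrence or dynamic programming:
p(12) = 77

77


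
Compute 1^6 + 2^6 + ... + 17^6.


This power sum has a closed form given by Faulhaber's formula
sum_{k=1}^{m} k^p = (1 / (p + 1)) * sum_{j=0}^{p} C(p + 1, j) B_j m^(p + 1 - j),
but for small m direct computation is fastest:
1 + 64 + 729 + 4096 + 15625 + 46656 + 117649 + 262144 + 531441 + 1000000 + 1771561 + 2985984 + 4826809 + 7529536 + 11390625 + 16777216 + 24137569 = 71397705.

71397705


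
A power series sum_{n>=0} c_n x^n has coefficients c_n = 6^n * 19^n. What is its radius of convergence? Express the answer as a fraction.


By the root test (Cauchy-Hadamard), the radius is R = 1 / limsup_n |c_n|^(1/n).
Here |c_n|^(1/n) = (6^n * 19^n)^(1/n) = 6 * 19 = 114 for all n.
So R = 1/114 = 1/114.

1/114


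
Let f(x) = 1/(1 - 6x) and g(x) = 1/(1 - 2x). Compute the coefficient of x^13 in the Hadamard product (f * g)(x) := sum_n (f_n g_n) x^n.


f has coefficients f_k = 6^k and g has coefficients g_k = 2^k, so the Hadamard product has coefficient (f*g)_k = 6^k * 2^k = 12^k.
For k = 13: 12^13 = 106993205379072.

106993205379072


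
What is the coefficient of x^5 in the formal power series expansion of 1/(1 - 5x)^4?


The general identity 1/(1 - c x)^r = sum_{k>=0} c^k C(k + r - 1, r - 1) x^k follows by substituting y = c x into 1/(1 - y)^r = sum_{k>=0} C(k + r - 1, r - 1) y^k.
For c = 5, r = 4, k = 5:
5^5 * C(8, 3) = 3125 * 56 = 175000.

175000


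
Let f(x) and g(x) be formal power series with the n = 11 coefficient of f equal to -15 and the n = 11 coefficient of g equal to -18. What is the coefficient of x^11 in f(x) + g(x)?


Addition of formal power series is termwise.
The coefficient of x^11 in f + g = -15 + -18
= -33

-33


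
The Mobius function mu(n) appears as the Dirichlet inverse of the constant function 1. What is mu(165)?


165 = 3 * 5 * 11 (all distinct primes).
mu(165) = (-1)^3 = -1

-1


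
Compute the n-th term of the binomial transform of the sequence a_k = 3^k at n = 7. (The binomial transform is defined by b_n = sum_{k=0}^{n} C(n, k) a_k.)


With a_k = 3^k, b_n = sum_{k=0}^{n} C(n, k) 3^k = (1 + 3)^n by the binomial theorem.
For n = 7: (1 + 3)^7 = 4^7 = 16384.

16384


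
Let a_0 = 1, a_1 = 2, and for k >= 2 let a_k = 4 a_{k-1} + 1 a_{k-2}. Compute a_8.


Iterating the recurrence forward:
a_0 = 1
a_1 = 2
a_2 = 4*2 + 1*1 = 9
a_3 = 4*9 + 1*2 = 38
a_4 = 4*38 + 1*9 = 161
a_5 = 4*161 + 1*38 = 682
a_6 = 4*682 + 1*161 = 2889
a_7 = 4*2889 + 1*682 = 12238
a_8 = 4*12238 + 1*2889 = 51841
So a_8 = 51841.

51841


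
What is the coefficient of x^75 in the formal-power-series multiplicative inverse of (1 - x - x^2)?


Let the inverse be f(x) = sum_{k>=0} a_k x^k. From f(x) * (1 - x - x^2) = 1 and matching coefficients:
 x^0: a_0 = 1.
 x^1: a_1 - a_0 = 0, so a_1 = 1.
 x^k (k >= 2): a_k - a_{k-1} - a_{k-2} = 0, i.e. a_k = a_{k-1} + a_{k-2}.
This is the Fibonacci-type recurrence shifted so that a_0 = a_1 = 1.
Iterating: a_0=1, a_1=1, a_2=2, a_3=3, a_4=5, a_5=8, a_6=13, a_7=21, a_8=34, a_9=55, ...
a_75 = 3416454622906707.

3416454622906707


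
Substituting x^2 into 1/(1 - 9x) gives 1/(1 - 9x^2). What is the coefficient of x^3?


Since 1/(1 - 9x^2) only has even powers of x,
the coefficient of x^3 (odd) is 0.

0


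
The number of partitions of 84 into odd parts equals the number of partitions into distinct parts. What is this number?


Computing partitions of 84 into odd parts (1, 3, 5, ...):
Using the generating function prod_{k>=0} 1/(1-x^(2k+1)),
the count is 111322

111322


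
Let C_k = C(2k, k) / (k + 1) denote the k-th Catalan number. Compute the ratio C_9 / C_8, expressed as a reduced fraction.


Using C_k = (2k)! / (k! (k+1)!), the ratio C_{k+1}/C_k simplifies to
C_{k+1}/C_k = [(2k+2)! / ((k+1)! (k+2)!)] * [k! (k+1)! / (2k)!]
 = (2k+2)(2k+1) / ((k+1)(k+2)) = 2(2k+1) / (k+2).
For k = 8: 2(2*8 + 1) / (8 + 2) = 34/10 = 17/5.

17/5


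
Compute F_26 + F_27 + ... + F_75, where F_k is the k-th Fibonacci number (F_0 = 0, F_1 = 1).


Use the identity sum_{k=0}^{N} F_k = F_{N+2} - 1 (which follows from F_{k+2} - F_{k+1} = F_k). Then
sum_{k=26}^{75} F_k = (F_{77} - 1) - (F_{27} - 1) = F_{77} - F_{27}.
Computing: F_{77} = 5527939700884757, F_{27} = 196418, so
Sum = 5527939700884757 - 196418 = 5527939700688339.

5527939700688339


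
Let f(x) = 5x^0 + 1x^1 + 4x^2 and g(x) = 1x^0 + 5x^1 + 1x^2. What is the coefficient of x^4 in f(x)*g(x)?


Cauchy product at x^4:
4*1
= 4

4


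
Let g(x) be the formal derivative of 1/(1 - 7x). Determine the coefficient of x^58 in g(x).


Differentiate termwise: d/dx sum_{k>=0} 7^k x^k = sum_{k>=1} k 7^k x^(k-1) = sum_{j>=0} (j+1) 7^(j+1) x^j.
Equivalently, d/dx [1/(1 - 7x)] = 7/(1 - 7x)^2.
For j = 58: 59 * 7^59 = 59 * 72574551534231909331741171093173785967490646405143 = 4281898540519682650572729094497253372081948137903437.

4281898540519682650572729094497253372081948137903437


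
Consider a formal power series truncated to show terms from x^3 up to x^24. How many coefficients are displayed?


From x^3 to x^24 inclusive, the count is 24 - 3 + 1 = 22.

22


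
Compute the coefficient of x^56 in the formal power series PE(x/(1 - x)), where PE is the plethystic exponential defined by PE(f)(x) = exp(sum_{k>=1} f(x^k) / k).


For f(x) = x/(1 - x) we have
sum_{k>=1} f(x^k) / k = sum_{k>=1} (1/k) * x^k / (1 - x^k) = sum_{k, m >= 1} x^(k m) / k,
which after exponentiating simplifies to
PE(x/(1 - x)) = prod_{k>=1} 1 / (1 - x^k).
This is the generating function for the partition function p(n), so the coefficient of x^56 is p(56).
Computing p(56) by dynamic programming over parts 1, 2, ..., 56: p(56) = 526823.

526823


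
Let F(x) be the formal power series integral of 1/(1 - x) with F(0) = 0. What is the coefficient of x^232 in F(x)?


1/(1 - x) = sum_{k>=0} x^k. Integrating termwise and using F(0) = 0 gives
F(x) = sum_{k>=0} x^(k+1) / (k+1) = sum_{m>=1} x^m / m = -ln(1 - x).
So the coefficient of x^232 is 1/232 = 1/232.

1/232


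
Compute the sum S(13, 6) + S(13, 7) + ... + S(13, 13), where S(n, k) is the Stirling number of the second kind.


By definition, S(n, k) counts partitions of an n-set into exactly k nonempty blocks.
Computing row n = 13 for k = 6..13:
S(13, k): 9321312, 5715424, 1899612, 359502, 39325, 2431, 78, 1
Sum = 17337685.

17337685


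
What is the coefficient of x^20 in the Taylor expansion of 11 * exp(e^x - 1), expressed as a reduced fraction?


exp(e^x - 1) = sum_{k>=0} Bell_k x^k / k!, where Bell_k is the k-th Bell number.
So the coefficient of x^20 is 11 * Bell_20 / 20!.
Computing: Bell_20 = 51724158235372 and 20! = 2432902008176640000, giving
11 * 51724158235372/2432902008176640000 = 263898766507/1128433213440000.

263898766507/1128433213440000


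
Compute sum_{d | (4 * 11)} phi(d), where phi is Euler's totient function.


First, 4 * 11 = 44. One classical identity is sum_{d | n} phi(d) = n (each k in [1, n] has a unique gcd with n, and among the k's with gcd(k, n) = n/d there are phi(d) of them). So the sum equals 44. We also verify directly:
Divisors of 44: 1, 2, 4, 11, 22, 44.
phi values: 1, 1, 2, 10, 10, 20.
Sum = 44.

44


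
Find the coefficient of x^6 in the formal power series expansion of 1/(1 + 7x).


Write 1/(1 + c x) = 1/(1 - (-c) x) and apply the geometric-series identity
1/(1 - y) = sum_{k>=0} y^k to get 1/(1 + c x) = sum_{k>=0} (-c)^k x^k.
So the coefficient of x^k is (-c)^k = (-1)^k * c^k.
Here c = 7 and k = 6:
(-7)^6 = 1 * 117649 = 117649

117649
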